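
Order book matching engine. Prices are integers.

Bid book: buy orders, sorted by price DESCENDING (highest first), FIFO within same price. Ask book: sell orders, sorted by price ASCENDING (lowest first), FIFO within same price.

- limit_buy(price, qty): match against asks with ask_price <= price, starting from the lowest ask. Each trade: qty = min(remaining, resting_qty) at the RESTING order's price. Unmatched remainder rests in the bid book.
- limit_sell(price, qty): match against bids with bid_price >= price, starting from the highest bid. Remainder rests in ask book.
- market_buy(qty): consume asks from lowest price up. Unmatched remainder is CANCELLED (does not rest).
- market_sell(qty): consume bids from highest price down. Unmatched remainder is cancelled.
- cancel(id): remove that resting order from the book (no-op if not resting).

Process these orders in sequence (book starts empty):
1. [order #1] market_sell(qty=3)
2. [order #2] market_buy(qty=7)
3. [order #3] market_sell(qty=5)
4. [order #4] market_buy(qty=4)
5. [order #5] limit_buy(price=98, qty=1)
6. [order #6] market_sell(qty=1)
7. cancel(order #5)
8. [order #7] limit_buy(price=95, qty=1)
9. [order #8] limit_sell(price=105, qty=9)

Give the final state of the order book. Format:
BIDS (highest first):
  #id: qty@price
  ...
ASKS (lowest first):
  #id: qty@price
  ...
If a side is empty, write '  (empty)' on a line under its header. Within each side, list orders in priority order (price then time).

After op 1 [order #1] market_sell(qty=3): fills=none; bids=[-] asks=[-]
After op 2 [order #2] market_buy(qty=7): fills=none; bids=[-] asks=[-]
After op 3 [order #3] market_sell(qty=5): fills=none; bids=[-] asks=[-]
After op 4 [order #4] market_buy(qty=4): fills=none; bids=[-] asks=[-]
After op 5 [order #5] limit_buy(price=98, qty=1): fills=none; bids=[#5:1@98] asks=[-]
After op 6 [order #6] market_sell(qty=1): fills=#5x#6:1@98; bids=[-] asks=[-]
After op 7 cancel(order #5): fills=none; bids=[-] asks=[-]
After op 8 [order #7] limit_buy(price=95, qty=1): fills=none; bids=[#7:1@95] asks=[-]
After op 9 [order #8] limit_sell(price=105, qty=9): fills=none; bids=[#7:1@95] asks=[#8:9@105]

Answer: BIDS (highest first):
  #7: 1@95
ASKS (lowest first):
  #8: 9@105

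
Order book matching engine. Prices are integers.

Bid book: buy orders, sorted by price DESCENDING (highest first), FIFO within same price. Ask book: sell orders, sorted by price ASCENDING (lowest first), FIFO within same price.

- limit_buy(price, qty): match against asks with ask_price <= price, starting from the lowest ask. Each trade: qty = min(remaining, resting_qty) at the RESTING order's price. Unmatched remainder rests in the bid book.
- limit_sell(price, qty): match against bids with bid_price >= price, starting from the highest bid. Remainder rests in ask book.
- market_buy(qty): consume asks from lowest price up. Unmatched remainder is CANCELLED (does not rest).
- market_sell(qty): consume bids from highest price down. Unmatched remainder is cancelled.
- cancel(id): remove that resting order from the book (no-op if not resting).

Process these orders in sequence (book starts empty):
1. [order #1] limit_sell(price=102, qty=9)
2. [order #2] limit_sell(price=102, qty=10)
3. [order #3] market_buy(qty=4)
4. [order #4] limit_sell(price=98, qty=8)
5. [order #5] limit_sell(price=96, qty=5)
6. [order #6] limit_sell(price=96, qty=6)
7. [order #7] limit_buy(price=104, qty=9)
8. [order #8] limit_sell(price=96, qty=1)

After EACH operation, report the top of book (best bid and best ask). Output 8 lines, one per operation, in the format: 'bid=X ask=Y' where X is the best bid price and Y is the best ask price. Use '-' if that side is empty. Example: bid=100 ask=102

After op 1 [order #1] limit_sell(price=102, qty=9): fills=none; bids=[-] asks=[#1:9@102]
After op 2 [order #2] limit_sell(price=102, qty=10): fills=none; bids=[-] asks=[#1:9@102 #2:10@102]
After op 3 [order #3] market_buy(qty=4): fills=#3x#1:4@102; bids=[-] asks=[#1:5@102 #2:10@102]
After op 4 [order #4] limit_sell(price=98, qty=8): fills=none; bids=[-] asks=[#4:8@98 #1:5@102 #2:10@102]
After op 5 [order #5] limit_sell(price=96, qty=5): fills=none; bids=[-] asks=[#5:5@96 #4:8@98 #1:5@102 #2:10@102]
After op 6 [order #6] limit_sell(price=96, qty=6): fills=none; bids=[-] asks=[#5:5@96 #6:6@96 #4:8@98 #1:5@102 #2:10@102]
After op 7 [order #7] limit_buy(price=104, qty=9): fills=#7x#5:5@96 #7x#6:4@96; bids=[-] asks=[#6:2@96 #4:8@98 #1:5@102 #2:10@102]
After op 8 [order #8] limit_sell(price=96, qty=1): fills=none; bids=[-] asks=[#6:2@96 #8:1@96 #4:8@98 #1:5@102 #2:10@102]

Answer: bid=- ask=102
bid=- ask=102
bid=- ask=102
bid=- ask=98
bid=- ask=96
bid=- ask=96
bid=- ask=96
bid=- ask=96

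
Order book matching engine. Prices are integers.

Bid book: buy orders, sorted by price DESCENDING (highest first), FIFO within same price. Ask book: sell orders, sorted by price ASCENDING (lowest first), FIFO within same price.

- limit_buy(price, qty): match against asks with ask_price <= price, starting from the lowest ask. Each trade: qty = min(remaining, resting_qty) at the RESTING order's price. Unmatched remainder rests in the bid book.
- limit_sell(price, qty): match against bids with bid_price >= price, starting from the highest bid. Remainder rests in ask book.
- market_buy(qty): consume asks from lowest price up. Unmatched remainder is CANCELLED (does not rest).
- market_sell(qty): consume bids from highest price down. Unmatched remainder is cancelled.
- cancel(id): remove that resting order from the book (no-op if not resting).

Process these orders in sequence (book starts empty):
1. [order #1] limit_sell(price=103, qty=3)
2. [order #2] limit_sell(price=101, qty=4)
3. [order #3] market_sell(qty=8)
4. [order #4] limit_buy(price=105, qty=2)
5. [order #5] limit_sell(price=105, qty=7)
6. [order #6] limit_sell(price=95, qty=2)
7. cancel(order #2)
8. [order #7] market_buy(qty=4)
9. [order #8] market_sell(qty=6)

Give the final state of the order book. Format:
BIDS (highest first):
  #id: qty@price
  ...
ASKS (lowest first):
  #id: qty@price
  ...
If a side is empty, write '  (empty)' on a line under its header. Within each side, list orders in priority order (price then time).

Answer: BIDS (highest first):
  (empty)
ASKS (lowest first):
  #1: 1@103
  #5: 7@105

Derivation:
After op 1 [order #1] limit_sell(price=103, qty=3): fills=none; bids=[-] asks=[#1:3@103]
After op 2 [order #2] limit_sell(price=101, qty=4): fills=none; bids=[-] asks=[#2:4@101 #1:3@103]
After op 3 [order #3] market_sell(qty=8): fills=none; bids=[-] asks=[#2:4@101 #1:3@103]
After op 4 [order #4] limit_buy(price=105, qty=2): fills=#4x#2:2@101; bids=[-] asks=[#2:2@101 #1:3@103]
After op 5 [order #5] limit_sell(price=105, qty=7): fills=none; bids=[-] asks=[#2:2@101 #1:3@103 #5:7@105]
After op 6 [order #6] limit_sell(price=95, qty=2): fills=none; bids=[-] asks=[#6:2@95 #2:2@101 #1:3@103 #5:7@105]
After op 7 cancel(order #2): fills=none; bids=[-] asks=[#6:2@95 #1:3@103 #5:7@105]
After op 8 [order #7] market_buy(qty=4): fills=#7x#6:2@95 #7x#1:2@103; bids=[-] asks=[#1:1@103 #5:7@105]
After op 9 [order #8] market_sell(qty=6): fills=none; bids=[-] asks=[#1:1@103 #5:7@105]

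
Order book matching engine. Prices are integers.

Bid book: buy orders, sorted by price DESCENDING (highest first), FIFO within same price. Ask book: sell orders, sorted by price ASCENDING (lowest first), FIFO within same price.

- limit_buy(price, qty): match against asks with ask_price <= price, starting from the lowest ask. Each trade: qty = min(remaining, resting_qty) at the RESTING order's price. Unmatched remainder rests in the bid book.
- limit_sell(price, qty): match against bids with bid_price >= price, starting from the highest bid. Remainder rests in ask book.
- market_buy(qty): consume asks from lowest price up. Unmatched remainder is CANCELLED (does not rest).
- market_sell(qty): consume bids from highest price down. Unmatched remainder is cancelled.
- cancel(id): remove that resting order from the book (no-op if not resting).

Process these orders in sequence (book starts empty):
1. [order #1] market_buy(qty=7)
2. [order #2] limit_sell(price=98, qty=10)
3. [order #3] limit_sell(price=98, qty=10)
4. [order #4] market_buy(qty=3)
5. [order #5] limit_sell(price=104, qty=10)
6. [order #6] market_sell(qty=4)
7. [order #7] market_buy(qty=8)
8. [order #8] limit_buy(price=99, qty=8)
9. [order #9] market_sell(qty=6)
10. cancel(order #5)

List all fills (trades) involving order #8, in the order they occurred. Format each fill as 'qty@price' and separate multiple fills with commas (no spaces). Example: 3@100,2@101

After op 1 [order #1] market_buy(qty=7): fills=none; bids=[-] asks=[-]
After op 2 [order #2] limit_sell(price=98, qty=10): fills=none; bids=[-] asks=[#2:10@98]
After op 3 [order #3] limit_sell(price=98, qty=10): fills=none; bids=[-] asks=[#2:10@98 #3:10@98]
After op 4 [order #4] market_buy(qty=3): fills=#4x#2:3@98; bids=[-] asks=[#2:7@98 #3:10@98]
After op 5 [order #5] limit_sell(price=104, qty=10): fills=none; bids=[-] asks=[#2:7@98 #3:10@98 #5:10@104]
After op 6 [order #6] market_sell(qty=4): fills=none; bids=[-] asks=[#2:7@98 #3:10@98 #5:10@104]
After op 7 [order #7] market_buy(qty=8): fills=#7x#2:7@98 #7x#3:1@98; bids=[-] asks=[#3:9@98 #5:10@104]
After op 8 [order #8] limit_buy(price=99, qty=8): fills=#8x#3:8@98; bids=[-] asks=[#3:1@98 #5:10@104]
After op 9 [order #9] market_sell(qty=6): fills=none; bids=[-] asks=[#3:1@98 #5:10@104]
After op 10 cancel(order #5): fills=none; bids=[-] asks=[#3:1@98]

Answer: 8@98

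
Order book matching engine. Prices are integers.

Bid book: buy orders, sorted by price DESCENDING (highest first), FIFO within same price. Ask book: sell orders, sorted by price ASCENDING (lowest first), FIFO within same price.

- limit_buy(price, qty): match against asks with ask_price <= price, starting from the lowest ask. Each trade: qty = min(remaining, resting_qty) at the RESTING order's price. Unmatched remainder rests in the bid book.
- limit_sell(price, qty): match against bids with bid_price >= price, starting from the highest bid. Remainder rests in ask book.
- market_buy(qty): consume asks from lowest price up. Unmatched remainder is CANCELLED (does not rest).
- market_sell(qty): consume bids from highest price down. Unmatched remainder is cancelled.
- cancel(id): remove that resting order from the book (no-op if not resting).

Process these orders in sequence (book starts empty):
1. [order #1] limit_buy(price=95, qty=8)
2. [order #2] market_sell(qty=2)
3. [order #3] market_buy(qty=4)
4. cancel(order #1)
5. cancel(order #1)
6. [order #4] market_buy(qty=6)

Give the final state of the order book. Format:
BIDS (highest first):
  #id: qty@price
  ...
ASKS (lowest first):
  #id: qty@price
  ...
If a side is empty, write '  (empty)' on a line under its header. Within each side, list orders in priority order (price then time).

Answer: BIDS (highest first):
  (empty)
ASKS (lowest first):
  (empty)

Derivation:
After op 1 [order #1] limit_buy(price=95, qty=8): fills=none; bids=[#1:8@95] asks=[-]
After op 2 [order #2] market_sell(qty=2): fills=#1x#2:2@95; bids=[#1:6@95] asks=[-]
After op 3 [order #3] market_buy(qty=4): fills=none; bids=[#1:6@95] asks=[-]
After op 4 cancel(order #1): fills=none; bids=[-] asks=[-]
After op 5 cancel(order #1): fills=none; bids=[-] asks=[-]
After op 6 [order #4] market_buy(qty=6): fills=none; bids=[-] asks=[-]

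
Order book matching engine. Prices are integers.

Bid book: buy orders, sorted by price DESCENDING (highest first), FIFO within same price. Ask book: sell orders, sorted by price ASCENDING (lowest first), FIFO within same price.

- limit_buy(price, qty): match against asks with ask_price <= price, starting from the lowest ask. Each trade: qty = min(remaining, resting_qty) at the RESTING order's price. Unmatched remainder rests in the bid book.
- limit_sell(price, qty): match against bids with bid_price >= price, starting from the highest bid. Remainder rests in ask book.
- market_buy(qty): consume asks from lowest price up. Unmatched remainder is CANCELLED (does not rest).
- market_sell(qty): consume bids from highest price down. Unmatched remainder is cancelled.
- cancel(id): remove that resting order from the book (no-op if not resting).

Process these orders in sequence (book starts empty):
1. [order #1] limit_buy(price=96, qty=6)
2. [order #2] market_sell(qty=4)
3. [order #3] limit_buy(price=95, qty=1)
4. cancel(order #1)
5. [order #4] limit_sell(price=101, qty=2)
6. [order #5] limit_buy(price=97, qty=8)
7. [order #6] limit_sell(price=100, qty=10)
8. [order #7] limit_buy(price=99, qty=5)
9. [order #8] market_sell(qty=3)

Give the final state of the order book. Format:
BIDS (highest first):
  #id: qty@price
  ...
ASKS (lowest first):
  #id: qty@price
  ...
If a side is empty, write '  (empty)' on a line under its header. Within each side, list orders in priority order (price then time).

After op 1 [order #1] limit_buy(price=96, qty=6): fills=none; bids=[#1:6@96] asks=[-]
After op 2 [order #2] market_sell(qty=4): fills=#1x#2:4@96; bids=[#1:2@96] asks=[-]
After op 3 [order #3] limit_buy(price=95, qty=1): fills=none; bids=[#1:2@96 #3:1@95] asks=[-]
After op 4 cancel(order #1): fills=none; bids=[#3:1@95] asks=[-]
After op 5 [order #4] limit_sell(price=101, qty=2): fills=none; bids=[#3:1@95] asks=[#4:2@101]
After op 6 [order #5] limit_buy(price=97, qty=8): fills=none; bids=[#5:8@97 #3:1@95] asks=[#4:2@101]
After op 7 [order #6] limit_sell(price=100, qty=10): fills=none; bids=[#5:8@97 #3:1@95] asks=[#6:10@100 #4:2@101]
After op 8 [order #7] limit_buy(price=99, qty=5): fills=none; bids=[#7:5@99 #5:8@97 #3:1@95] asks=[#6:10@100 #4:2@101]
After op 9 [order #8] market_sell(qty=3): fills=#7x#8:3@99; bids=[#7:2@99 #5:8@97 #3:1@95] asks=[#6:10@100 #4:2@101]

Answer: BIDS (highest first):
  #7: 2@99
  #5: 8@97
  #3: 1@95
ASKS (lowest first):
  #6: 10@100
  #4: 2@101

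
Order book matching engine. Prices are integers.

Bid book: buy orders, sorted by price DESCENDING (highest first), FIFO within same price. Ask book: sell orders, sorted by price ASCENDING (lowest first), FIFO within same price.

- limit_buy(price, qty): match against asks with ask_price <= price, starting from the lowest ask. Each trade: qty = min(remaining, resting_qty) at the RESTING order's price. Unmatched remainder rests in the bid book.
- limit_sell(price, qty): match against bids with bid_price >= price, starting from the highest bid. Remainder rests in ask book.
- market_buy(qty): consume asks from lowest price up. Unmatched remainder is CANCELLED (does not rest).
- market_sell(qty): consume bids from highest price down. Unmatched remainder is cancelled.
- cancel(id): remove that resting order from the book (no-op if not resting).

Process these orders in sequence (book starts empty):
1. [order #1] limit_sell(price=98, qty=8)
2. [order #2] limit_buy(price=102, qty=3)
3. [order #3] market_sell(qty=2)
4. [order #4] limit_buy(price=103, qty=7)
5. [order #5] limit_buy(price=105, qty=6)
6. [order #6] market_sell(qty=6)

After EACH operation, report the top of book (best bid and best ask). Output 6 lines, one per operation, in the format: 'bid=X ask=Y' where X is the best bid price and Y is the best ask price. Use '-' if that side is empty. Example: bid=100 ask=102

After op 1 [order #1] limit_sell(price=98, qty=8): fills=none; bids=[-] asks=[#1:8@98]
After op 2 [order #2] limit_buy(price=102, qty=3): fills=#2x#1:3@98; bids=[-] asks=[#1:5@98]
After op 3 [order #3] market_sell(qty=2): fills=none; bids=[-] asks=[#1:5@98]
After op 4 [order #4] limit_buy(price=103, qty=7): fills=#4x#1:5@98; bids=[#4:2@103] asks=[-]
After op 5 [order #5] limit_buy(price=105, qty=6): fills=none; bids=[#5:6@105 #4:2@103] asks=[-]
After op 6 [order #6] market_sell(qty=6): fills=#5x#6:6@105; bids=[#4:2@103] asks=[-]

Answer: bid=- ask=98
bid=- ask=98
bid=- ask=98
bid=103 ask=-
bid=105 ask=-
bid=103 ask=-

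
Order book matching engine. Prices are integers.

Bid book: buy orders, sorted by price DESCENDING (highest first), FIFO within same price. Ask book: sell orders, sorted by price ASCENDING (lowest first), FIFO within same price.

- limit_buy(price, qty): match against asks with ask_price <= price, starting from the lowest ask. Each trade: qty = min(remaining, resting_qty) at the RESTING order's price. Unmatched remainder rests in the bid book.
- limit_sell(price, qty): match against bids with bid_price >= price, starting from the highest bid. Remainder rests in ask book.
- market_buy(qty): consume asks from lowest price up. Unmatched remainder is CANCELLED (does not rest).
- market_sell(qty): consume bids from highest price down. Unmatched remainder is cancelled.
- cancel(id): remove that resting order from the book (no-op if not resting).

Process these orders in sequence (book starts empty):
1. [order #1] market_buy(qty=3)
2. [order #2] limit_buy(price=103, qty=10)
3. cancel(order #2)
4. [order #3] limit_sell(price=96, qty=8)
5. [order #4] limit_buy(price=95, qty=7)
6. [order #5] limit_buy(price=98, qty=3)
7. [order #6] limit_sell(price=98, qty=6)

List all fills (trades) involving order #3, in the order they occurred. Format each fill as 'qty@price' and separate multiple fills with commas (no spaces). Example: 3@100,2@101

After op 1 [order #1] market_buy(qty=3): fills=none; bids=[-] asks=[-]
After op 2 [order #2] limit_buy(price=103, qty=10): fills=none; bids=[#2:10@103] asks=[-]
After op 3 cancel(order #2): fills=none; bids=[-] asks=[-]
After op 4 [order #3] limit_sell(price=96, qty=8): fills=none; bids=[-] asks=[#3:8@96]
After op 5 [order #4] limit_buy(price=95, qty=7): fills=none; bids=[#4:7@95] asks=[#3:8@96]
After op 6 [order #5] limit_buy(price=98, qty=3): fills=#5x#3:3@96; bids=[#4:7@95] asks=[#3:5@96]
After op 7 [order #6] limit_sell(price=98, qty=6): fills=none; bids=[#4:7@95] asks=[#3:5@96 #6:6@98]

Answer: 3@96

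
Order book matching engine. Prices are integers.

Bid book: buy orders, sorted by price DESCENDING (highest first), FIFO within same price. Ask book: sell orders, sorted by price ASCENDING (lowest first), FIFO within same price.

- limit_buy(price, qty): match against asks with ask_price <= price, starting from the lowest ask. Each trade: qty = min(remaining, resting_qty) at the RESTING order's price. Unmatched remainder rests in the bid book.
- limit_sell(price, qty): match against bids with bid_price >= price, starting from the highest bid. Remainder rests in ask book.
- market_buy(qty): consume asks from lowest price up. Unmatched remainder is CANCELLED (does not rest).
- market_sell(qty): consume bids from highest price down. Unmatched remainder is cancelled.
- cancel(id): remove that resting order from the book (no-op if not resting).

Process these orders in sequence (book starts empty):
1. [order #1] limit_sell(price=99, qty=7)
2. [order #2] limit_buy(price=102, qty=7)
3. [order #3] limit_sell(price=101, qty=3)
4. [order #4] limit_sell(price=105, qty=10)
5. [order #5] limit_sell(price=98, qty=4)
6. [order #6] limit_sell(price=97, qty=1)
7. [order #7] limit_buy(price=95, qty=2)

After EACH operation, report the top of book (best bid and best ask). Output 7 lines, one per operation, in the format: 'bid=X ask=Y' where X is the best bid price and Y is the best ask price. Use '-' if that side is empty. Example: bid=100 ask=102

Answer: bid=- ask=99
bid=- ask=-
bid=- ask=101
bid=- ask=101
bid=- ask=98
bid=- ask=97
bid=95 ask=97

Derivation:
After op 1 [order #1] limit_sell(price=99, qty=7): fills=none; bids=[-] asks=[#1:7@99]
After op 2 [order #2] limit_buy(price=102, qty=7): fills=#2x#1:7@99; bids=[-] asks=[-]
After op 3 [order #3] limit_sell(price=101, qty=3): fills=none; bids=[-] asks=[#3:3@101]
After op 4 [order #4] limit_sell(price=105, qty=10): fills=none; bids=[-] asks=[#3:3@101 #4:10@105]
After op 5 [order #5] limit_sell(price=98, qty=4): fills=none; bids=[-] asks=[#5:4@98 #3:3@101 #4:10@105]
After op 6 [order #6] limit_sell(price=97, qty=1): fills=none; bids=[-] asks=[#6:1@97 #5:4@98 #3:3@101 #4:10@105]
After op 7 [order #7] limit_buy(price=95, qty=2): fills=none; bids=[#7:2@95] asks=[#6:1@97 #5:4@98 #3:3@101 #4:10@105]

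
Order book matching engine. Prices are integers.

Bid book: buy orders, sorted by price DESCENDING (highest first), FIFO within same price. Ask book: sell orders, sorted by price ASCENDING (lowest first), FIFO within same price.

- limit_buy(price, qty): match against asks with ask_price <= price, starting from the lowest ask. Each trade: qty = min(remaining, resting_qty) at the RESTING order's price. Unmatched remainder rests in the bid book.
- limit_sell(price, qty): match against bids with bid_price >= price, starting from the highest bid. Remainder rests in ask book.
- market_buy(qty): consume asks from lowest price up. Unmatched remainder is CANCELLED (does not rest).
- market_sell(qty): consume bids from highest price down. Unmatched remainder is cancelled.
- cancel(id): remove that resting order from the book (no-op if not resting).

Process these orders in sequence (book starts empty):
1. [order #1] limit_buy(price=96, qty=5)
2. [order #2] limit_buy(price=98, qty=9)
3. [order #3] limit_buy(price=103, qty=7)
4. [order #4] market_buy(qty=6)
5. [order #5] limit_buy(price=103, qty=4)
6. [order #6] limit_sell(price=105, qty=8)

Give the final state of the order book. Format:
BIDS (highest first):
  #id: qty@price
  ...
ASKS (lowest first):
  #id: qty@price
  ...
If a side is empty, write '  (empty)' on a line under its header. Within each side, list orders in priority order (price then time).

After op 1 [order #1] limit_buy(price=96, qty=5): fills=none; bids=[#1:5@96] asks=[-]
After op 2 [order #2] limit_buy(price=98, qty=9): fills=none; bids=[#2:9@98 #1:5@96] asks=[-]
After op 3 [order #3] limit_buy(price=103, qty=7): fills=none; bids=[#3:7@103 #2:9@98 #1:5@96] asks=[-]
After op 4 [order #4] market_buy(qty=6): fills=none; bids=[#3:7@103 #2:9@98 #1:5@96] asks=[-]
After op 5 [order #5] limit_buy(price=103, qty=4): fills=none; bids=[#3:7@103 #5:4@103 #2:9@98 #1:5@96] asks=[-]
After op 6 [order #6] limit_sell(price=105, qty=8): fills=none; bids=[#3:7@103 #5:4@103 #2:9@98 #1:5@96] asks=[#6:8@105]

Answer: BIDS (highest first):
  #3: 7@103
  #5: 4@103
  #2: 9@98
  #1: 5@96
ASKS (lowest first):
  #6: 8@105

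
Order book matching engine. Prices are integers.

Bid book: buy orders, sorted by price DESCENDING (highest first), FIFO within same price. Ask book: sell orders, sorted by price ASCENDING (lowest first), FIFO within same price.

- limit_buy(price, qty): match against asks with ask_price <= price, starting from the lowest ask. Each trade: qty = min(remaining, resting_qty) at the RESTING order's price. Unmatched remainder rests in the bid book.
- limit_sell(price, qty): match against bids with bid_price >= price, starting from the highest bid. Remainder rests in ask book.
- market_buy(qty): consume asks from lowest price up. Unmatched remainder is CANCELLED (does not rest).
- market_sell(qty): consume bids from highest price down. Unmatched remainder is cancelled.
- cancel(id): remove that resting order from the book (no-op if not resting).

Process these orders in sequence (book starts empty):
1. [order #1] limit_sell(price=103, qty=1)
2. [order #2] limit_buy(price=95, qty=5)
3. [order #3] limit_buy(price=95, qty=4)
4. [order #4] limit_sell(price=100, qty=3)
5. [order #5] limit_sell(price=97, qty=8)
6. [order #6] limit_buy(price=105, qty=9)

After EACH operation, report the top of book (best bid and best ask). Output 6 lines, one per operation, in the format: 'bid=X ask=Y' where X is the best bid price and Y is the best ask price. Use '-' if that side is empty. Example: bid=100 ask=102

Answer: bid=- ask=103
bid=95 ask=103
bid=95 ask=103
bid=95 ask=100
bid=95 ask=97
bid=95 ask=100

Derivation:
After op 1 [order #1] limit_sell(price=103, qty=1): fills=none; bids=[-] asks=[#1:1@103]
After op 2 [order #2] limit_buy(price=95, qty=5): fills=none; bids=[#2:5@95] asks=[#1:1@103]
After op 3 [order #3] limit_buy(price=95, qty=4): fills=none; bids=[#2:5@95 #3:4@95] asks=[#1:1@103]
After op 4 [order #4] limit_sell(price=100, qty=3): fills=none; bids=[#2:5@95 #3:4@95] asks=[#4:3@100 #1:1@103]
After op 5 [order #5] limit_sell(price=97, qty=8): fills=none; bids=[#2:5@95 #3:4@95] asks=[#5:8@97 #4:3@100 #1:1@103]
After op 6 [order #6] limit_buy(price=105, qty=9): fills=#6x#5:8@97 #6x#4:1@100; bids=[#2:5@95 #3:4@95] asks=[#4:2@100 #1:1@103]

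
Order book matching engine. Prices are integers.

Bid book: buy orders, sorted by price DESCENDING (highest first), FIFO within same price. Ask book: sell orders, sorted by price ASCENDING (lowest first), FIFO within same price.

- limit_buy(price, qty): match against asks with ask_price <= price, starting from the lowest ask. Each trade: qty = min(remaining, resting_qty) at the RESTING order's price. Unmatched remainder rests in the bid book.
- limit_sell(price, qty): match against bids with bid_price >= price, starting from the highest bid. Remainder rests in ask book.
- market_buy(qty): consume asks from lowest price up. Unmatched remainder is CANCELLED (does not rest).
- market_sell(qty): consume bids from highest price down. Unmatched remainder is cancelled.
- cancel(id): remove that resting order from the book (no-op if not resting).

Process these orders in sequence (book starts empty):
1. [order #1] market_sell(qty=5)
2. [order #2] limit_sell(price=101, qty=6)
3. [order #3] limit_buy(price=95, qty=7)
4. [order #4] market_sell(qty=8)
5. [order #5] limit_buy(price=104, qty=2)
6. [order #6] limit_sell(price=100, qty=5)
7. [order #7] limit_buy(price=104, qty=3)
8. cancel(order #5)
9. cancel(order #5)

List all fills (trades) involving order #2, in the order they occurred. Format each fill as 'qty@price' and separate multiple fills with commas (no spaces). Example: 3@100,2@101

Answer: 2@101

Derivation:
After op 1 [order #1] market_sell(qty=5): fills=none; bids=[-] asks=[-]
After op 2 [order #2] limit_sell(price=101, qty=6): fills=none; bids=[-] asks=[#2:6@101]
After op 3 [order #3] limit_buy(price=95, qty=7): fills=none; bids=[#3:7@95] asks=[#2:6@101]
After op 4 [order #4] market_sell(qty=8): fills=#3x#4:7@95; bids=[-] asks=[#2:6@101]
After op 5 [order #5] limit_buy(price=104, qty=2): fills=#5x#2:2@101; bids=[-] asks=[#2:4@101]
After op 6 [order #6] limit_sell(price=100, qty=5): fills=none; bids=[-] asks=[#6:5@100 #2:4@101]
After op 7 [order #7] limit_buy(price=104, qty=3): fills=#7x#6:3@100; bids=[-] asks=[#6:2@100 #2:4@101]
After op 8 cancel(order #5): fills=none; bids=[-] asks=[#6:2@100 #2:4@101]
After op 9 cancel(order #5): fills=none; bids=[-] asks=[#6:2@100 #2:4@101]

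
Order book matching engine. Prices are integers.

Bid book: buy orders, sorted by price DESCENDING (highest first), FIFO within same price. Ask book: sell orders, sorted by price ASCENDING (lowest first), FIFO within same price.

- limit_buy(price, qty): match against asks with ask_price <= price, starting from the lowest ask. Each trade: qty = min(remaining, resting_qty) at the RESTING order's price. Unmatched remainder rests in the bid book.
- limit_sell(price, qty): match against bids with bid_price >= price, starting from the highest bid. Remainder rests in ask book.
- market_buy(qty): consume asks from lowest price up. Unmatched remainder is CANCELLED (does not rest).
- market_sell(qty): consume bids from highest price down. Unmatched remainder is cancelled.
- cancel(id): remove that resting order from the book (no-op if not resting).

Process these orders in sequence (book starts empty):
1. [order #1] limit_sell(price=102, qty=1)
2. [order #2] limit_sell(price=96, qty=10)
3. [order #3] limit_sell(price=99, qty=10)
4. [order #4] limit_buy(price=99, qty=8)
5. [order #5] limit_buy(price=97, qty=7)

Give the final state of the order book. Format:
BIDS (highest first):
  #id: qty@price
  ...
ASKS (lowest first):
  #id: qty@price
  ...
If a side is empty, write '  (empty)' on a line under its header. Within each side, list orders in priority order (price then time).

After op 1 [order #1] limit_sell(price=102, qty=1): fills=none; bids=[-] asks=[#1:1@102]
After op 2 [order #2] limit_sell(price=96, qty=10): fills=none; bids=[-] asks=[#2:10@96 #1:1@102]
After op 3 [order #3] limit_sell(price=99, qty=10): fills=none; bids=[-] asks=[#2:10@96 #3:10@99 #1:1@102]
After op 4 [order #4] limit_buy(price=99, qty=8): fills=#4x#2:8@96; bids=[-] asks=[#2:2@96 #3:10@99 #1:1@102]
After op 5 [order #5] limit_buy(price=97, qty=7): fills=#5x#2:2@96; bids=[#5:5@97] asks=[#3:10@99 #1:1@102]

Answer: BIDS (highest first):
  #5: 5@97
ASKS (lowest first):
  #3: 10@99
  #1: 1@102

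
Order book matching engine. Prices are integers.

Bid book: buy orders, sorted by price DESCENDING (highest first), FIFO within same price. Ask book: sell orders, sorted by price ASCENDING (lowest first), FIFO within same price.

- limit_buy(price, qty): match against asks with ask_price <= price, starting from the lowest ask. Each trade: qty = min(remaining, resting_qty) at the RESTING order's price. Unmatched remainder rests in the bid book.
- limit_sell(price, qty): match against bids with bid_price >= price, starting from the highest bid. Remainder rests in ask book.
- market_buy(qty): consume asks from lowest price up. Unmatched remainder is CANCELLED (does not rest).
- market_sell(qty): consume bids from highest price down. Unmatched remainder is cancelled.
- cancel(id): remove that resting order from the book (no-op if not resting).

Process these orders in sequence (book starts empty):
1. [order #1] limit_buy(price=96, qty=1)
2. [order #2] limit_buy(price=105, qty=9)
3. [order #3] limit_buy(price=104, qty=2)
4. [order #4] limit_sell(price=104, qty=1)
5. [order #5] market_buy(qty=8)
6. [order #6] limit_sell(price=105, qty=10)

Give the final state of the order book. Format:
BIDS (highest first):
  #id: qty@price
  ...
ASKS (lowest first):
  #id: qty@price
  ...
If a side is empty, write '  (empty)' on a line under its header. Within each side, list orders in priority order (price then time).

Answer: BIDS (highest first):
  #3: 2@104
  #1: 1@96
ASKS (lowest first):
  #6: 2@105

Derivation:
After op 1 [order #1] limit_buy(price=96, qty=1): fills=none; bids=[#1:1@96] asks=[-]
After op 2 [order #2] limit_buy(price=105, qty=9): fills=none; bids=[#2:9@105 #1:1@96] asks=[-]
After op 3 [order #3] limit_buy(price=104, qty=2): fills=none; bids=[#2:9@105 #3:2@104 #1:1@96] asks=[-]
After op 4 [order #4] limit_sell(price=104, qty=1): fills=#2x#4:1@105; bids=[#2:8@105 #3:2@104 #1:1@96] asks=[-]
After op 5 [order #5] market_buy(qty=8): fills=none; bids=[#2:8@105 #3:2@104 #1:1@96] asks=[-]
After op 6 [order #6] limit_sell(price=105, qty=10): fills=#2x#6:8@105; bids=[#3:2@104 #1:1@96] asks=[#6:2@105]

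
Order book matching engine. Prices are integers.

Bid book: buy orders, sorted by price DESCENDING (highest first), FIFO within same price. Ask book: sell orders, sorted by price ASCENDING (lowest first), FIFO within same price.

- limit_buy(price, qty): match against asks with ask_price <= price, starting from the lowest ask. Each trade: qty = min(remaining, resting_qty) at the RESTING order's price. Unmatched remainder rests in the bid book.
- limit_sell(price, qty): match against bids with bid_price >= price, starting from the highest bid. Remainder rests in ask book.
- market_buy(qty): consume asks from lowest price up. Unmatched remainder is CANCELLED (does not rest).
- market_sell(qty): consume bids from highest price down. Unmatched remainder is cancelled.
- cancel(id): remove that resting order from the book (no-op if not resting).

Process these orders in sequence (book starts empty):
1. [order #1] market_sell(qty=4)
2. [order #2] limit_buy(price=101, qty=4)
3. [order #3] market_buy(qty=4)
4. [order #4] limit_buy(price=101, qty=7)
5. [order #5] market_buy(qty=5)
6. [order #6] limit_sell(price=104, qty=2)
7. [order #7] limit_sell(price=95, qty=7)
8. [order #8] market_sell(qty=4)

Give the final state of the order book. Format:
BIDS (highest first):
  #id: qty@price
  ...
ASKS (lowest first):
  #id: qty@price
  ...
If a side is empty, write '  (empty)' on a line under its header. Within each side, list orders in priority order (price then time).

Answer: BIDS (highest first):
  (empty)
ASKS (lowest first):
  #6: 2@104

Derivation:
After op 1 [order #1] market_sell(qty=4): fills=none; bids=[-] asks=[-]
After op 2 [order #2] limit_buy(price=101, qty=4): fills=none; bids=[#2:4@101] asks=[-]
After op 3 [order #3] market_buy(qty=4): fills=none; bids=[#2:4@101] asks=[-]
After op 4 [order #4] limit_buy(price=101, qty=7): fills=none; bids=[#2:4@101 #4:7@101] asks=[-]
After op 5 [order #5] market_buy(qty=5): fills=none; bids=[#2:4@101 #4:7@101] asks=[-]
After op 6 [order #6] limit_sell(price=104, qty=2): fills=none; bids=[#2:4@101 #4:7@101] asks=[#6:2@104]
After op 7 [order #7] limit_sell(price=95, qty=7): fills=#2x#7:4@101 #4x#7:3@101; bids=[#4:4@101] asks=[#6:2@104]
After op 8 [order #8] market_sell(qty=4): fills=#4x#8:4@101; bids=[-] asks=[#6:2@104]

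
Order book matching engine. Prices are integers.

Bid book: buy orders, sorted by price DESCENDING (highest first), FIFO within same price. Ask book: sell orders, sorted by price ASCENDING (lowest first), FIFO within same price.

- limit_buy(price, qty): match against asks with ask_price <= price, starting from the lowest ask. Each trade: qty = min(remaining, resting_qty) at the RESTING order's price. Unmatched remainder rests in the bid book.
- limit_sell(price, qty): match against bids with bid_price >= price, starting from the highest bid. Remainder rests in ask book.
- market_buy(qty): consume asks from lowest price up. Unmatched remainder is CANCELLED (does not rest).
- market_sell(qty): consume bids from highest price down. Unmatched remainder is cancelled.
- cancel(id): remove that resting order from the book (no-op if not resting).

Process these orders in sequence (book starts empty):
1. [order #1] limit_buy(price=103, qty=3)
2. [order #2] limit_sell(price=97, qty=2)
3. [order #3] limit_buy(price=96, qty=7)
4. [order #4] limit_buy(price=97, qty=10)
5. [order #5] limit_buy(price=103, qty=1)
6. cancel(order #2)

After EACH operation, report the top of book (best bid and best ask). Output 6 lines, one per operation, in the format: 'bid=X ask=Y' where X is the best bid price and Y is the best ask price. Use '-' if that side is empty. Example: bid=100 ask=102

Answer: bid=103 ask=-
bid=103 ask=-
bid=103 ask=-
bid=103 ask=-
bid=103 ask=-
bid=103 ask=-

Derivation:
After op 1 [order #1] limit_buy(price=103, qty=3): fills=none; bids=[#1:3@103] asks=[-]
After op 2 [order #2] limit_sell(price=97, qty=2): fills=#1x#2:2@103; bids=[#1:1@103] asks=[-]
After op 3 [order #3] limit_buy(price=96, qty=7): fills=none; bids=[#1:1@103 #3:7@96] asks=[-]
After op 4 [order #4] limit_buy(price=97, qty=10): fills=none; bids=[#1:1@103 #4:10@97 #3:7@96] asks=[-]
After op 5 [order #5] limit_buy(price=103, qty=1): fills=none; bids=[#1:1@103 #5:1@103 #4:10@97 #3:7@96] asks=[-]
After op 6 cancel(order #2): fills=none; bids=[#1:1@103 #5:1@103 #4:10@97 #3:7@96] asks=[-]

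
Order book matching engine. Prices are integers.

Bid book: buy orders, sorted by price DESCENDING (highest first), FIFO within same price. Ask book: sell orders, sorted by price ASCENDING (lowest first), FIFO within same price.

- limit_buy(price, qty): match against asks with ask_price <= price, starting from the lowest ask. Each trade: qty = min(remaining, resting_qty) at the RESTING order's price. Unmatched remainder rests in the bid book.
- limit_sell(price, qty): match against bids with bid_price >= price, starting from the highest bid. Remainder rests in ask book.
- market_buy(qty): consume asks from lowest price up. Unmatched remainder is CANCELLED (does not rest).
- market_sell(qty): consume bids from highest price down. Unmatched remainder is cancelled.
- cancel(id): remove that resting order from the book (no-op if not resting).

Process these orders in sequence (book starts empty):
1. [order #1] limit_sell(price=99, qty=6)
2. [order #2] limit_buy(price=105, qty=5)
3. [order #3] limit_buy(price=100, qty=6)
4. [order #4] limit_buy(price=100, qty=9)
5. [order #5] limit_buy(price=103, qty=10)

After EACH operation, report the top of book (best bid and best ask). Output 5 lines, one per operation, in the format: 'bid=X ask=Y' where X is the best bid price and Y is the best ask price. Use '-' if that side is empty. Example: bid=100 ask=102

After op 1 [order #1] limit_sell(price=99, qty=6): fills=none; bids=[-] asks=[#1:6@99]
After op 2 [order #2] limit_buy(price=105, qty=5): fills=#2x#1:5@99; bids=[-] asks=[#1:1@99]
After op 3 [order #3] limit_buy(price=100, qty=6): fills=#3x#1:1@99; bids=[#3:5@100] asks=[-]
After op 4 [order #4] limit_buy(price=100, qty=9): fills=none; bids=[#3:5@100 #4:9@100] asks=[-]
After op 5 [order #5] limit_buy(price=103, qty=10): fills=none; bids=[#5:10@103 #3:5@100 #4:9@100] asks=[-]

Answer: bid=- ask=99
bid=- ask=99
bid=100 ask=-
bid=100 ask=-
bid=103 ask=-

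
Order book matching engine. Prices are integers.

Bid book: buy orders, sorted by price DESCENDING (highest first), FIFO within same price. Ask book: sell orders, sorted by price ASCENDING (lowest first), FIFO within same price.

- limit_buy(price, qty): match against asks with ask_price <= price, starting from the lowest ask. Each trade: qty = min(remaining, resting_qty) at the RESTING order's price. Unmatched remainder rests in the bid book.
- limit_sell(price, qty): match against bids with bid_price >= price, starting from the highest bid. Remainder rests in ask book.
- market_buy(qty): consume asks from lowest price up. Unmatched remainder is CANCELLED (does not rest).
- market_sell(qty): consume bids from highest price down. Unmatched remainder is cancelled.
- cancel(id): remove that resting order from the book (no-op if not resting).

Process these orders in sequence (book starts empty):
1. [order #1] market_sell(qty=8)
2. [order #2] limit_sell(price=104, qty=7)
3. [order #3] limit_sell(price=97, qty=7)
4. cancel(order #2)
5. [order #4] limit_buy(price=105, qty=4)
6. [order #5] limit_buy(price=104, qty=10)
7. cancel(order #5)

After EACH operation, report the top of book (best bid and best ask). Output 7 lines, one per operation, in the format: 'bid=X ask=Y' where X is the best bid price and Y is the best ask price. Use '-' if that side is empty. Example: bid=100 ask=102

After op 1 [order #1] market_sell(qty=8): fills=none; bids=[-] asks=[-]
After op 2 [order #2] limit_sell(price=104, qty=7): fills=none; bids=[-] asks=[#2:7@104]
After op 3 [order #3] limit_sell(price=97, qty=7): fills=none; bids=[-] asks=[#3:7@97 #2:7@104]
After op 4 cancel(order #2): fills=none; bids=[-] asks=[#3:7@97]
After op 5 [order #4] limit_buy(price=105, qty=4): fills=#4x#3:4@97; bids=[-] asks=[#3:3@97]
After op 6 [order #5] limit_buy(price=104, qty=10): fills=#5x#3:3@97; bids=[#5:7@104] asks=[-]
After op 7 cancel(order #5): fills=none; bids=[-] asks=[-]

Answer: bid=- ask=-
bid=- ask=104
bid=- ask=97
bid=- ask=97
bid=- ask=97
bid=104 ask=-
bid=- ask=-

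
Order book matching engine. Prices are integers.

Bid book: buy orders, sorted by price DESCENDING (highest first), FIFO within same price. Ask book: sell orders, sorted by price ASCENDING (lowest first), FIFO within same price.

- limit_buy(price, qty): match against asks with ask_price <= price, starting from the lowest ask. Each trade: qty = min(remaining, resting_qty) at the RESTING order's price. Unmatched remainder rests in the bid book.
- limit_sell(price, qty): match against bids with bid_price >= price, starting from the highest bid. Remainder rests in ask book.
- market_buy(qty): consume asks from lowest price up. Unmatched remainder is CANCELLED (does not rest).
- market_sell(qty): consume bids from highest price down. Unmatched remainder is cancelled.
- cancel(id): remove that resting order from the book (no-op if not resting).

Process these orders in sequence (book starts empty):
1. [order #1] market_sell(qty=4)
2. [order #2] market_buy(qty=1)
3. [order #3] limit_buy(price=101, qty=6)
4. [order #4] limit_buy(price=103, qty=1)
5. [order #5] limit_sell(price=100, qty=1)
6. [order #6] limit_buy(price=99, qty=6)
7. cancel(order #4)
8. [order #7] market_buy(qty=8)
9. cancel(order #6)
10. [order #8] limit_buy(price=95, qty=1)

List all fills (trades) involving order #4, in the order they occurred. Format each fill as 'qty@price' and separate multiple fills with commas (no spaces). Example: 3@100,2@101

After op 1 [order #1] market_sell(qty=4): fills=none; bids=[-] asks=[-]
After op 2 [order #2] market_buy(qty=1): fills=none; bids=[-] asks=[-]
After op 3 [order #3] limit_buy(price=101, qty=6): fills=none; bids=[#3:6@101] asks=[-]
After op 4 [order #4] limit_buy(price=103, qty=1): fills=none; bids=[#4:1@103 #3:6@101] asks=[-]
After op 5 [order #5] limit_sell(price=100, qty=1): fills=#4x#5:1@103; bids=[#3:6@101] asks=[-]
After op 6 [order #6] limit_buy(price=99, qty=6): fills=none; bids=[#3:6@101 #6:6@99] asks=[-]
After op 7 cancel(order #4): fills=none; bids=[#3:6@101 #6:6@99] asks=[-]
After op 8 [order #7] market_buy(qty=8): fills=none; bids=[#3:6@101 #6:6@99] asks=[-]
After op 9 cancel(order #6): fills=none; bids=[#3:6@101] asks=[-]
After op 10 [order #8] limit_buy(price=95, qty=1): fills=none; bids=[#3:6@101 #8:1@95] asks=[-]

Answer: 1@103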